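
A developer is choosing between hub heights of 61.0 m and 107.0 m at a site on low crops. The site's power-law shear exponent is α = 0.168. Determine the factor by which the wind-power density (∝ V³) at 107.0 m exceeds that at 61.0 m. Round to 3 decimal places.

1.327

Speed ratio: V_B/V_A = (z_B/z_A)^α = (107.0/61.0)^0.168 = (1.7541)^0.168 = 1.09901
Power-density ratio: P_B/P_A = (V_B/V_A)³ = (1.09901)³ = 1.32740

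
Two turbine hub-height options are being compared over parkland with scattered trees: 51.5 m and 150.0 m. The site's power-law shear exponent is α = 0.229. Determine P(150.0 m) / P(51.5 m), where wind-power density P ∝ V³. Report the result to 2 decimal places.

2.08

Speed ratio: V_B/V_A = (z_B/z_A)^α = (150.0/51.5)^0.229 = (2.9126)^0.229 = 1.27738
Power-density ratio: P_B/P_A = (V_B/V_A)³ = (1.27738)³ = 2.08431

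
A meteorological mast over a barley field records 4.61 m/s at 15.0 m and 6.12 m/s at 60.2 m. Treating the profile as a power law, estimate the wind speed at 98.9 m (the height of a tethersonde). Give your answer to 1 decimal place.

First find α: α = ln(V₂/V₁)/ln(z₂/z₁) = ln(6.12/4.61)/ln(60.2/15.0) = 0.28333/1.38962 = 0.2039
Extrapolate from 60.2 m to 98.9 m: V₃ = 6.12 × (98.9/60.2)^0.2039 = 6.12 × 1.1065 = 6.7719 m/s

6.8 m/s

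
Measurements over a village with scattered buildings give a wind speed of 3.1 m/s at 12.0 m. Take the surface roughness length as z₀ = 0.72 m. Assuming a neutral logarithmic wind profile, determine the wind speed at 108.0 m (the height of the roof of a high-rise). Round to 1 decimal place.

Log law: V(z) ∝ ln(z/z₀), so V₂/V₁ = ln(z₂/z₀) / ln(z₁/z₀).
ln(108.0/0.72) = 5.0106, ln(12.0/0.72) = 2.8134
V₂ = 3.1 × 5.0106/2.8134 = 3.1 × 1.7810 = 5.5210 m/s

5.5 m/s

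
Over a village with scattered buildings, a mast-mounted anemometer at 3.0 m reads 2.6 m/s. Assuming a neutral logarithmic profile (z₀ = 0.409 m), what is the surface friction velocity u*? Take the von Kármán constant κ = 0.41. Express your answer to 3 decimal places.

Log law: V(z) = (u*/κ) · ln(z/z₀) ⇒ u* = κ · V / ln(z/z₀)
u* = 0.41 × 2.6 / ln(3.0/0.409) = 0.41 × 2.6 / 1.9927
   = 1.0660 / 1.9927 = 0.5350 m/s

u* ≈ 0.535 m/s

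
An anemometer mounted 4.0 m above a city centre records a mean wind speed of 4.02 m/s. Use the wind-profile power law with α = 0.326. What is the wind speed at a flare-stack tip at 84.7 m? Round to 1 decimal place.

Power-law profile: V₂ = V₁ · (z₂/z₁)^α
V₂ = 4.02 × (84.7/4.0)^0.326 = 4.02 × (21.1750)^0.326
    = 4.02 × 2.7053 = 10.8754 m/s

10.9 m/s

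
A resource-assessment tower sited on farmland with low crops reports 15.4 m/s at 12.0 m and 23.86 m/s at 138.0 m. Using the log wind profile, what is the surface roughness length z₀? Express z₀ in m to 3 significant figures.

Log law: V(z) ∝ ln(z/z₀). With r = V₁/V₂ = 15.4/23.86 = 0.64543,
r · ln(z₂/z₀) = ln(z₁/z₀) ⇒ ln z₀ = (ln z₁ − r·ln z₂)/(1 − r)
ln z₀ = (2.48491 − 0.64543×4.92725) / 0.35457 = -1.9610
z₀ = exp(-1.9610) = 0.1407 m

z₀ ≈ 0.141 m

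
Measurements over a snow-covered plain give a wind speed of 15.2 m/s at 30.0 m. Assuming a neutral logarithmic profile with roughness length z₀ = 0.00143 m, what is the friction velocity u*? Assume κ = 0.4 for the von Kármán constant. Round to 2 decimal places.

Log law: V(z) = (u*/κ) · ln(z/z₀) ⇒ u* = κ · V / ln(z/z₀)
u* = 0.4 × 15.2 / ln(30.0/0.00143) = 0.4 × 15.2 / 9.9513
   = 6.0800 / 9.9513 = 0.6110 m/s

u* ≈ 0.61 m/s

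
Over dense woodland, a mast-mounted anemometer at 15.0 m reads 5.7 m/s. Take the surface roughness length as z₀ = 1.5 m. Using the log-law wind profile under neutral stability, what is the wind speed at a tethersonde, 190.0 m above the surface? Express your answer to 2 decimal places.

11.99 m/s

Log law: V(z) ∝ ln(z/z₀), so V₂/V₁ = ln(z₂/z₀) / ln(z₁/z₀).
ln(190.0/1.5) = 4.8416, ln(15.0/1.5) = 2.3026
V₂ = 5.7 × 4.8416/2.3026 = 5.7 × 2.1027 = 11.9852 m/s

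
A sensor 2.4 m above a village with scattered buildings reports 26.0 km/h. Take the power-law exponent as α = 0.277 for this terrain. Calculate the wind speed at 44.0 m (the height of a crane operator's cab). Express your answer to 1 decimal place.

Power-law profile: V₂ = V₁ · (z₂/z₁)^α
V₂ = 26.0 × (44.0/2.4)^0.277 = 26.0 × (18.3333)^0.277
    = 26.0 × 2.2383 = 58.1957 km/h

58.2 km/h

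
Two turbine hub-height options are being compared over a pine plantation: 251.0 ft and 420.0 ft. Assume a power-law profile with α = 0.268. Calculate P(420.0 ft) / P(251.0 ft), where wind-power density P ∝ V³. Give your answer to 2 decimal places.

Speed ratio: V_B/V_A = (z_B/z_A)^α = (420.0/251.0)^0.268 = (1.6733)^0.268 = 1.14794
Power-density ratio: P_B/P_A = (V_B/V_A)³ = (1.14794)³ = 1.51271

1.51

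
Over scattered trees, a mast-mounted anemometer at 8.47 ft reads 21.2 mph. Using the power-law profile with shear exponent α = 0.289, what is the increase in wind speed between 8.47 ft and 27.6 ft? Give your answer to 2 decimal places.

Power law: V₂ = V₁ · (z₂/z₁)^α = 21.2 × (3.2586)^0.289 = 29.8264 mph
ΔV = 29.8264 − 21.2 = 8.6264 mph

8.63 mph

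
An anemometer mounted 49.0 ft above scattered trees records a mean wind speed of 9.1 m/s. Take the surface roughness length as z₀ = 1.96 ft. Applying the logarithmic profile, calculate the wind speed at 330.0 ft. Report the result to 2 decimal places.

14.49 m/s

Log law: V(z) ∝ ln(z/z₀), so V₂/V₁ = ln(z₂/z₀) / ln(z₁/z₀).
ln(330.0/1.96) = 5.1261, ln(49.0/1.96) = 3.2189
V₂ = 9.1 × 5.1261/3.2189 = 9.1 × 1.5925 = 14.4920 m/s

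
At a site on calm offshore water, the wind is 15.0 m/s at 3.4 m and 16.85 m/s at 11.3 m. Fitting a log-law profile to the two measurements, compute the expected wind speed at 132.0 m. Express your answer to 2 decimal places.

20.64 m/s

Log law: V ∝ ln(z/z₀). From the pair, with r = V₁/V₂ = 0.89021,
ln z₀ = (ln z₁ − r·ln z₂)/(1 − r) = (1.2238 − 0.89021×2.4248)/0.10979 = -8.5143 → z₀ = 0.0002006 m
V₃ = V₁ · ln(z₃/z₀)/ln(z₁/z₀) = 15.0 × 13.3971/9.7381 = 20.6362 m/s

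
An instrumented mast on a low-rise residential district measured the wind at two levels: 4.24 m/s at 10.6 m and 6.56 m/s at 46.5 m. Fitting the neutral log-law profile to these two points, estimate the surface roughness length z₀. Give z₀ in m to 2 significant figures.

Log law: V(z) ∝ ln(z/z₀). With r = V₁/V₂ = 4.24/6.56 = 0.64634,
r · ln(z₂/z₀) = ln(z₁/z₀) ⇒ ln z₀ = (ln z₁ − r·ln z₂)/(1 − r)
ln z₀ = (2.36085 − 0.64634×3.83945) / 0.35366 = -0.3414
z₀ = exp(-0.3414) = 0.7108 m

z₀ ≈ 0.71 m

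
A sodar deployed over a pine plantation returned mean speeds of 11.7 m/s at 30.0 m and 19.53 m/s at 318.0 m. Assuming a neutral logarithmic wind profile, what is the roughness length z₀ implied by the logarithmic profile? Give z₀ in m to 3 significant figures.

z₀ ≈ 0.881 m

Log law: V(z) ∝ ln(z/z₀). With r = V₁/V₂ = 11.7/19.53 = 0.59908,
r · ln(z₂/z₀) = ln(z₁/z₀) ⇒ ln z₀ = (ln z₁ − r·ln z₂)/(1 − r)
ln z₀ = (3.40120 − 0.59908×5.76205) / 0.40092 = -0.1265
z₀ = exp(-0.1265) = 0.8812 m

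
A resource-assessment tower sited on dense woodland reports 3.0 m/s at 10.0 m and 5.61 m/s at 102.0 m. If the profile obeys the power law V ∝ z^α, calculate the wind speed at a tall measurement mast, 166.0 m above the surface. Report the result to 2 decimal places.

6.40 m/s

First find α: α = ln(V₂/V₁)/ln(z₂/z₁) = ln(5.61/3.0)/ln(102.0/10.0) = 0.62594/2.32239 = 0.2695
Extrapolate from 102.0 m to 166.0 m: V₃ = 5.61 × (166.0/102.0)^0.2695 = 5.61 × 1.1403 = 6.3969 m/s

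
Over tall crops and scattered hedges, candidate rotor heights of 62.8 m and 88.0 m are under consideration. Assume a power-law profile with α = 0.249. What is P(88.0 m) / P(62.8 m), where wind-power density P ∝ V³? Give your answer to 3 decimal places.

Speed ratio: V_B/V_A = (z_B/z_A)^α = (88.0/62.8)^0.249 = (1.4013)^0.249 = 1.08764
Power-density ratio: P_B/P_A = (V_B/V_A)³ = (1.08764)³ = 1.28663

1.287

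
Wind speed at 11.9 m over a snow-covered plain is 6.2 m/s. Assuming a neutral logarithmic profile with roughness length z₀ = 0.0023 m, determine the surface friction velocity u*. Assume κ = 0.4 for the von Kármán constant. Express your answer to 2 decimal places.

Log law: V(z) = (u*/κ) · ln(z/z₀) ⇒ u* = κ · V / ln(z/z₀)
u* = 0.4 × 6.2 / ln(11.9/0.0023) = 0.4 × 6.2 / 8.5514
   = 2.4800 / 8.5514 = 0.2900 m/s

u* ≈ 0.29 m/s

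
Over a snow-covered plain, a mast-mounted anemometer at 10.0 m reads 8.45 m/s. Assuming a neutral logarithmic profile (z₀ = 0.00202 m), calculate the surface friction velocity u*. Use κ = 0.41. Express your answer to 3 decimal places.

Log law: V(z) = (u*/κ) · ln(z/z₀) ⇒ u* = κ · V / ln(z/z₀)
u* = 0.41 × 8.45 / ln(10.0/0.00202) = 0.41 × 8.45 / 8.5072
   = 3.4645 / 8.5072 = 0.4072 m/s

u* ≈ 0.407 m/s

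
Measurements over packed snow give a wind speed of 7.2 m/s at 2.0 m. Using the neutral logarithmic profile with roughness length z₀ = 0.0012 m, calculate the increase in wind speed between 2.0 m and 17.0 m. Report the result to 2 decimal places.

2.08 m/s

Log law: V₂ = V₁ · ln(z₂/z₀)/ln(z₁/z₀) = 7.2 × 9.5586/7.4186 = 9.2770 m/s
ΔV = 9.2770 − 7.2 = 2.0770 m/s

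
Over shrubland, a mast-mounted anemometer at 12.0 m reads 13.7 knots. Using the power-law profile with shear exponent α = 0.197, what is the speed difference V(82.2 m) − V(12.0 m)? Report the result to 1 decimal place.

Power law: V₂ = V₁ · (z₂/z₁)^α = 13.7 × (6.8500)^0.197 = 20.0148 knots
ΔV = 20.0148 − 13.7 = 6.3148 knots

6.3 knots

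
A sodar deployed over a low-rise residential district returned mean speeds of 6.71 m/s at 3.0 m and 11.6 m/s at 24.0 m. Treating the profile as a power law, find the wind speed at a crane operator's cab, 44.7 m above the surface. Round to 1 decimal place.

13.7 m/s

First find α: α = ln(V₂/V₁)/ln(z₂/z₁) = ln(11.6/6.71)/ln(24.0/3.0) = 0.54741/2.07944 = 0.2632
Extrapolate from 24.0 m to 44.7 m: V₃ = 11.6 × (44.7/24.0)^0.2632 = 11.6 × 1.1779 = 13.6634 m/s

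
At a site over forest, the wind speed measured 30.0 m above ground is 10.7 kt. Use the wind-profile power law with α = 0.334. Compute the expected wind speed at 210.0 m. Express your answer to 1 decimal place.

Power-law profile: V₂ = V₁ · (z₂/z₁)^α
V₂ = 10.7 × (210.0/30.0)^0.334 = 10.7 × (7.0000)^0.334
    = 10.7 × 1.9154 = 20.4949 kt

20.5 kt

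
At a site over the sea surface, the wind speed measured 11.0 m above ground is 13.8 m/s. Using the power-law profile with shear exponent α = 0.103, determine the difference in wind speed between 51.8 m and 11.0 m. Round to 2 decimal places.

2.39 m/s

Power law: V₂ = V₁ · (z₂/z₁)^α = 13.8 × (4.7091)^0.103 = 16.1879 m/s
ΔV = 16.1879 − 13.8 = 2.3879 m/s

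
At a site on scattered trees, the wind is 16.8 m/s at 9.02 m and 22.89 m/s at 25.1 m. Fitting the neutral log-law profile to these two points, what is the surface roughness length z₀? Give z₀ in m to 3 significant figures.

Log law: V(z) ∝ ln(z/z₀). With r = V₁/V₂ = 16.8/22.89 = 0.73394,
r · ln(z₂/z₀) = ln(z₁/z₀) ⇒ ln z₀ = (ln z₁ − r·ln z₂)/(1 − r)
ln z₀ = (2.19944 − 0.73394×3.22287) / 0.26606 = -0.6238
z₀ = exp(-0.6238) = 0.5359 m

z₀ ≈ 0.536 m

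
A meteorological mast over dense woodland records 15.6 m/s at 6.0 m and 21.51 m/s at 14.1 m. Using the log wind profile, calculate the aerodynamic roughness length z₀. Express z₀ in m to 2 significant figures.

z₀ ≈ 0.63 m

Log law: V(z) ∝ ln(z/z₀). With r = V₁/V₂ = 15.6/21.51 = 0.72524,
r · ln(z₂/z₀) = ln(z₁/z₀) ⇒ ln z₀ = (ln z₁ − r·ln z₂)/(1 − r)
ln z₀ = (1.79176 − 0.72524×2.64617) / 0.27476 = -0.4636
z₀ = exp(-0.4636) = 0.6290 m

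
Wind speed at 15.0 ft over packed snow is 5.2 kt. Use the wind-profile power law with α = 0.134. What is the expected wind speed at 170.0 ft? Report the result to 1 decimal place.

Power-law profile: V₂ = V₁ · (z₂/z₁)^α
V₂ = 5.2 × (170.0/15.0)^0.134 = 5.2 × (11.3333)^0.134
    = 5.2 × 1.3845 = 7.1993 kt

7.2 kt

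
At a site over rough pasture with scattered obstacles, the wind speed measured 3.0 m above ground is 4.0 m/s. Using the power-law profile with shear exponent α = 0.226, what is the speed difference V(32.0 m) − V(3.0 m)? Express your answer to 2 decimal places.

Power law: V₂ = V₁ · (z₂/z₁)^α = 4.0 × (10.6667)^0.226 = 6.8296 m/s
ΔV = 6.8296 − 4.0 = 2.8296 m/s

2.83 m/s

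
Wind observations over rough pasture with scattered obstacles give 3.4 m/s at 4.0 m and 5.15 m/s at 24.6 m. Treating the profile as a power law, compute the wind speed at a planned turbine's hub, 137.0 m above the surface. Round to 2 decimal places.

7.63 m/s

First find α: α = ln(V₂/V₁)/ln(z₂/z₁) = ln(5.15/3.4)/ln(24.6/4.0) = 0.41522/1.81645 = 0.2286
Extrapolate from 24.6 m to 137.0 m: V₃ = 5.15 × (137.0/24.6)^0.2286 = 5.15 × 1.4807 = 7.6258 m/s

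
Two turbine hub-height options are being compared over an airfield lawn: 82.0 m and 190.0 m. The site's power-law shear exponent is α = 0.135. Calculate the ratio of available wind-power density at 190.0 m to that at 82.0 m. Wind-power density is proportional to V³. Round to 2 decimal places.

1.41

Speed ratio: V_B/V_A = (z_B/z_A)^α = (190.0/82.0)^0.135 = (2.3171)^0.135 = 1.12013
Power-density ratio: P_B/P_A = (V_B/V_A)³ = (1.12013)³ = 1.40540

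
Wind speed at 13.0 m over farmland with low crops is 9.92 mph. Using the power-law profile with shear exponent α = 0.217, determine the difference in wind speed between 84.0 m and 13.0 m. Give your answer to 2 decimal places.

4.95 mph

Power law: V₂ = V₁ · (z₂/z₁)^α = 9.92 × (6.4615)^0.217 = 14.8715 mph
ΔV = 14.8715 − 9.92 = 4.9515 mph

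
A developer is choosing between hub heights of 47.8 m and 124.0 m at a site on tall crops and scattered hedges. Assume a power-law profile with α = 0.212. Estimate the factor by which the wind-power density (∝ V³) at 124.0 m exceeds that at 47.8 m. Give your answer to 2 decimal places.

1.83

Speed ratio: V_B/V_A = (z_B/z_A)^α = (124.0/47.8)^0.212 = (2.5941)^0.212 = 1.22396
Power-density ratio: P_B/P_A = (V_B/V_A)³ = (1.22396)³ = 1.83358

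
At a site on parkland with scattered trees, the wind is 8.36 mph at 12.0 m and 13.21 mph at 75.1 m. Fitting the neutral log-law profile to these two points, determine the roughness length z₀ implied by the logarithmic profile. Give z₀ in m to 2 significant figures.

Log law: V(z) ∝ ln(z/z₀). With r = V₁/V₂ = 8.36/13.21 = 0.63285,
r · ln(z₂/z₀) = ln(z₁/z₀) ⇒ ln z₀ = (ln z₁ − r·ln z₂)/(1 − r)
ln z₀ = (2.48491 − 0.63285×4.31882) / 0.36715 = -0.6762
z₀ = exp(-0.6762) = 0.5085 m

z₀ ≈ 0.51 m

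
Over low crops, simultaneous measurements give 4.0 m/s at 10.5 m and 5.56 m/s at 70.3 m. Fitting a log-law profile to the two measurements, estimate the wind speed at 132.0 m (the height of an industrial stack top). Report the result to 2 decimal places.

Log law: V ∝ ln(z/z₀). From the pair, with r = V₁/V₂ = 0.71942,
ln z₀ = (ln z₁ − r·ln z₂)/(1 − r) = (2.3514 − 0.71942×4.2528)/0.28058 = -2.5240 → z₀ = 0.08014 m
V₃ = V₁ · ln(z₃/z₀)/ln(z₁/z₀) = 4.0 × 7.4068/4.8754 = 6.0769 m/s

6.08 m/s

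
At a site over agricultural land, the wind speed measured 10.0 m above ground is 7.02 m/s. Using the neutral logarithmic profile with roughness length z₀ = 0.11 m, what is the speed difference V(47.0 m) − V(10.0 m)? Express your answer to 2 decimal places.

Log law: V₂ = V₁ · ln(z₂/z₀)/ln(z₁/z₀) = 7.02 × 6.0574/4.5099 = 9.4289 m/s
ΔV = 9.4289 − 7.02 = 2.4089 m/s

2.41 m/s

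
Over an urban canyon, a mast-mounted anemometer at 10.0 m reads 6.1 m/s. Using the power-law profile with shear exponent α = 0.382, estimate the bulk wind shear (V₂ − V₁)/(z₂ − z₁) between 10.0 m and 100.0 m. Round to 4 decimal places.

Power law: V₂ = V₁ · (z₂/z₁)^α = 6.1 × (10.0000)^0.382 = 14.7004 m/s
ΔV/Δz = (14.7004 − 6.1)/(100.0 − 10.0) = 8.6004/90.0000 = 0.09556 m/s/m

0.0956 m/s/m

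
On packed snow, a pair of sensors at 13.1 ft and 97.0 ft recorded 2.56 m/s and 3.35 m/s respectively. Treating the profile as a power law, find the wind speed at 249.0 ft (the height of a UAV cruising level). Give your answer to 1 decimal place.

3.8 m/s

First find α: α = ln(V₂/V₁)/ln(z₂/z₁) = ln(3.35/2.56)/ln(97.0/13.1) = 0.26895/2.00210 = 0.1343
Extrapolate from 97.0 ft to 249.0 ft: V₃ = 3.35 × (249.0/97.0)^0.1343 = 3.35 × 1.1350 = 3.8023 m/s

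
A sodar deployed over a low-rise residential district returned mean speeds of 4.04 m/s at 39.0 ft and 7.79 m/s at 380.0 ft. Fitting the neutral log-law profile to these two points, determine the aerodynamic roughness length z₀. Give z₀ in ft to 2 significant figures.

z₀ ≈ 3.4 ft

Log law: V(z) ∝ ln(z/z₀). With r = V₁/V₂ = 4.04/7.79 = 0.51861,
r · ln(z₂/z₀) = ln(z₁/z₀) ⇒ ln z₀ = (ln z₁ − r·ln z₂)/(1 − r)
ln z₀ = (3.66356 − 0.51861×5.94017) / 0.48139 = 1.2109
z₀ = exp(1.2109) = 3.356 ft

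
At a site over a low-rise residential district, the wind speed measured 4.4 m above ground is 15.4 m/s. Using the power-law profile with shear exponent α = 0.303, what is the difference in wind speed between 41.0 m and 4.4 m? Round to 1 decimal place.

14.9 m/s

Power law: V₂ = V₁ · (z₂/z₁)^α = 15.4 × (9.3182)^0.303 = 30.2850 m/s
ΔV = 30.2850 − 15.4 = 14.8850 m/s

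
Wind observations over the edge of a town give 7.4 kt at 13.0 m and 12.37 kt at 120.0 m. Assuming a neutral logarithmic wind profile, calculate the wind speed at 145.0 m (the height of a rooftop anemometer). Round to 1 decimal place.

Log law: V ∝ ln(z/z₀). From the pair, with r = V₁/V₂ = 0.59822,
ln z₀ = (ln z₁ − r·ln z₂)/(1 − r) = (2.5649 − 0.59822×4.7875)/0.40178 = -0.7443 → z₀ = 0.4751 m
V₃ = V₁ · ln(z₃/z₀)/ln(z₁/z₀) = 7.4 × 5.7210/3.3092 = 12.7932 kt

12.8 kt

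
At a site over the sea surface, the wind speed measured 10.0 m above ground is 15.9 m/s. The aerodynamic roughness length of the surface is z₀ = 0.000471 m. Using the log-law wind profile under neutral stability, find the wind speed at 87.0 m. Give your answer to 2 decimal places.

19.35 m/s

Log law: V(z) ∝ ln(z/z₀), so V₂/V₁ = ln(z₂/z₀) / ln(z₁/z₀).
ln(87.0/0.000471) = 12.1266, ln(10.0/0.000471) = 9.9632
V₂ = 15.9 × 12.1266/9.9632 = 15.9 × 1.2171 = 19.3524 m/s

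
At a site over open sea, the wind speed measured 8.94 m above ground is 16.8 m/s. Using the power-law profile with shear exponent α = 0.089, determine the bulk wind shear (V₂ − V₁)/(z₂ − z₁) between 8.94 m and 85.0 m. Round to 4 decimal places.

0.0490 m/s/m

Power law: V₂ = V₁ · (z₂/z₁)^α = 16.8 × (9.5078)^0.089 = 20.5286 m/s
ΔV/Δz = (20.5286 − 16.8)/(85.0 − 8.94) = 3.7286/76.0600 = 0.04902 m/s/m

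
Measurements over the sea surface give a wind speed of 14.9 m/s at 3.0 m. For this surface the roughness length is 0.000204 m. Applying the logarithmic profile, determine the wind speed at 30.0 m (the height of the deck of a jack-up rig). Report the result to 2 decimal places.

Log law: V(z) ∝ ln(z/z₀), so V₂/V₁ = ln(z₂/z₀) / ln(z₁/z₀).
ln(30.0/0.000204) = 11.8986, ln(3.0/0.000204) = 9.5960
V₂ = 14.9 × 11.8986/9.5960 = 14.9 × 1.2400 = 18.4753 m/s

18.48 m/s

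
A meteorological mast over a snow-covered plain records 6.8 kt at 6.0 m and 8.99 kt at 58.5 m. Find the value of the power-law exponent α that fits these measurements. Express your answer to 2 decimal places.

Power law: V₂/V₁ = (z₂/z₁)^α ⇒ α = ln(V₂/V₁) / ln(z₂/z₁)
α = ln(8.99/6.8) / ln(58.5/6.0) = ln(1.3221) / ln(9.7500)
  = 0.27919 / 2.27727 = 0.12260

α ≈ 0.12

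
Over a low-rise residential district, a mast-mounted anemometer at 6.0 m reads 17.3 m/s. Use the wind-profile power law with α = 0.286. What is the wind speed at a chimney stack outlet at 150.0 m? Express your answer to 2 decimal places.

43.44 m/s

Power-law profile: V₂ = V₁ · (z₂/z₁)^α
V₂ = 17.3 × (150.0/6.0)^0.286 = 17.3 × (25.0000)^0.286
    = 17.3 × 2.5108 = 43.4367 m/s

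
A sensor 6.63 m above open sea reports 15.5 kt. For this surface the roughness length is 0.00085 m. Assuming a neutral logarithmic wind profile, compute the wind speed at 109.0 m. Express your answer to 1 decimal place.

20.3 kt

Log law: V(z) ∝ ln(z/z₀), so V₂/V₁ = ln(z₂/z₀) / ln(z₁/z₀).
ln(109.0/0.00085) = 11.7616, ln(6.63/0.00085) = 8.9619
V₂ = 15.5 × 11.7616/8.9619 = 15.5 × 1.3124 = 20.3423 kt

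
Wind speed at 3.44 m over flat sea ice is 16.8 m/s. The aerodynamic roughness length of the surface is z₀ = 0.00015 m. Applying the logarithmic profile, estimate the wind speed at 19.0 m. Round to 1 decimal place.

Log law: V(z) ∝ ln(z/z₀), so V₂/V₁ = ln(z₂/z₀) / ln(z₁/z₀).
ln(19.0/0.00015) = 11.7493, ln(3.44/0.00015) = 10.0403
V₂ = 16.8 × 11.7493/10.0403 = 16.8 × 1.1702 = 19.6595 m/s

19.7 m/s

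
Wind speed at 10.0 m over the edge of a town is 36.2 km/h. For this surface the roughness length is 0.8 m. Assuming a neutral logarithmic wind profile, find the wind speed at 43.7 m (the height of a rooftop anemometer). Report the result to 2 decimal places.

Log law: V(z) ∝ ln(z/z₀), so V₂/V₁ = ln(z₂/z₀) / ln(z₁/z₀).
ln(43.7/0.8) = 4.0005, ln(10.0/0.8) = 2.5257
V₂ = 36.2 × 4.0005/2.5257 = 36.2 × 1.5839 = 57.3370 km/h

57.34 km/h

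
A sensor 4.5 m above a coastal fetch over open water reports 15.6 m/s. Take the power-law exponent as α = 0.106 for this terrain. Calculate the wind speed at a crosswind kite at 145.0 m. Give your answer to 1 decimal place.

22.5 m/s

Power-law profile: V₂ = V₁ · (z₂/z₁)^α
V₂ = 15.6 × (145.0/4.5)^0.106 = 15.6 × (32.2222)^0.106
    = 15.6 × 1.4450 = 22.5418 m/s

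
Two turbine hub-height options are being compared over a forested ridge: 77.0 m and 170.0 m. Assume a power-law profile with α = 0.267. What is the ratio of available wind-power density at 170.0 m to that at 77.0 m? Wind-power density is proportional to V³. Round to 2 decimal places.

1.89

Speed ratio: V_B/V_A = (z_B/z_A)^α = (170.0/77.0)^0.267 = (2.2078)^0.267 = 1.23548
Power-density ratio: P_B/P_A = (V_B/V_A)³ = (1.23548)³ = 1.88586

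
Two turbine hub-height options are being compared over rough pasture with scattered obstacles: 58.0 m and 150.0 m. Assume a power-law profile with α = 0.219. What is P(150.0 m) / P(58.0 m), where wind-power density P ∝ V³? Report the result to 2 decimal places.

Speed ratio: V_B/V_A = (z_B/z_A)^α = (150.0/58.0)^0.219 = (2.5862)^0.219 = 1.23133
Power-density ratio: P_B/P_A = (V_B/V_A)³ = (1.23133)³ = 1.86689

1.87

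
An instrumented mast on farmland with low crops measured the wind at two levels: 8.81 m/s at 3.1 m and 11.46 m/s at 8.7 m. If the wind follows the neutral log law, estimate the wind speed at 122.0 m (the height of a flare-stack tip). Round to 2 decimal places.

18.24 m/s

Log law: V ∝ ln(z/z₀). From the pair, with r = V₁/V₂ = 0.76876,
ln z₀ = (ln z₁ − r·ln z₂)/(1 − r) = (1.1314 − 0.76876×2.1633)/0.23124 = -2.2992 → z₀ = 0.1003 m
V₃ = V₁ · ln(z₃/z₀)/ln(z₁/z₀) = 8.81 × 7.1033/3.4307 = 18.2414 m/s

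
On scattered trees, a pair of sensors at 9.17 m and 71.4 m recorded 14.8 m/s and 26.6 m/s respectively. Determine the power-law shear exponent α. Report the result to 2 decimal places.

Power law: V₂/V₁ = (z₂/z₁)^α ⇒ α = ln(V₂/V₁) / ln(z₂/z₁)
α = ln(26.6/14.8) / ln(71.4/9.17) = ln(1.7973) / ln(7.7863)
  = 0.58628 / 2.05236 = 0.28566

α ≈ 0.29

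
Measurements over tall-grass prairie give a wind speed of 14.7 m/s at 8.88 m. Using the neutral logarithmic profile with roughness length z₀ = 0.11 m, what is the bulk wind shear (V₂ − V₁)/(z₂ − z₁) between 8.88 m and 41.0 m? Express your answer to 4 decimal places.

Log law: V₂ = V₁ · ln(z₂/z₀)/ln(z₁/z₀) = 14.7 × 5.9208/4.3911 = 19.8212 m/s
ΔV/Δz = (19.8212 − 14.7)/(41.0 − 8.88) = 5.1212/32.1200 = 0.15944 m/s/m

0.1594 m/s/m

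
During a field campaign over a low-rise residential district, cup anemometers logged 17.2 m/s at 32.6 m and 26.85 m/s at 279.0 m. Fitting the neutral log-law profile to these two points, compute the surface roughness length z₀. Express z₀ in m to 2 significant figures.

z₀ ≈ 0.71 m

Log law: V(z) ∝ ln(z/z₀). With r = V₁/V₂ = 17.2/26.85 = 0.64060,
r · ln(z₂/z₀) = ln(z₁/z₀) ⇒ ln z₀ = (ln z₁ − r·ln z₂)/(1 − r)
ln z₀ = (3.48431 − 0.64060×5.63121) / 0.35940 = -0.3423
z₀ = exp(-0.3423) = 0.7101 m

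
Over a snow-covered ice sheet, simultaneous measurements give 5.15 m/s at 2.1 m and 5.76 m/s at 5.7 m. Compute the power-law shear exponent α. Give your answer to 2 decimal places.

Power law: V₂/V₁ = (z₂/z₁)^α ⇒ α = ln(V₂/V₁) / ln(z₂/z₁)
α = ln(5.76/5.15) / ln(5.7/2.1) = ln(1.1184) / ln(2.7143)
  = 0.11194 / 0.99853 = 0.11211

α ≈ 0.11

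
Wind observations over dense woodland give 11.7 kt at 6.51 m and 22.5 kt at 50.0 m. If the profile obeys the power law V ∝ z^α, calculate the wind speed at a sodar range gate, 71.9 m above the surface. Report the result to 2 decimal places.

First find α: α = ln(V₂/V₁)/ln(z₂/z₁) = ln(22.5/11.7)/ln(50.0/6.51) = 0.65393/2.03868 = 0.3208
Extrapolate from 50.0 m to 71.9 m: V₃ = 22.5 × (71.9/50.0)^0.3208 = 22.5 × 1.1236 = 25.2805 kt

25.28 kt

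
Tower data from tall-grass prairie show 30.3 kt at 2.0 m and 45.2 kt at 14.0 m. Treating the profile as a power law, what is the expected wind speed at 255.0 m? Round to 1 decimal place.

82.1 kt

First find α: α = ln(V₂/V₁)/ln(z₂/z₁) = ln(45.2/30.3)/ln(14.0/2.0) = 0.39995/1.94591 = 0.2055
Extrapolate from 14.0 m to 255.0 m: V₃ = 45.2 × (255.0/14.0)^0.2055 = 45.2 × 1.8158 = 82.0720 kt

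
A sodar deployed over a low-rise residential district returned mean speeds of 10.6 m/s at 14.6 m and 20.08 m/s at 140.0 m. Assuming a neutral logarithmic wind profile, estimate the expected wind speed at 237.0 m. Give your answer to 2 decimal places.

Log law: V ∝ ln(z/z₀). From the pair, with r = V₁/V₂ = 0.52789,
ln z₀ = (ln z₁ − r·ln z₂)/(1 − r) = (2.6810 − 0.52789×4.9416)/0.47211 = 0.1533 → z₀ = 1.166 m
V₃ = V₁ · ln(z₃/z₀)/ln(z₁/z₀) = 10.6 × 5.3147/2.5277 = 22.2876 m/s

22.29 m/s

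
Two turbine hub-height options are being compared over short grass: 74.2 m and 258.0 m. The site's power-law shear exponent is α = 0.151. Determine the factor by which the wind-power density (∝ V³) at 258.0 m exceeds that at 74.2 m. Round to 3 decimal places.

Speed ratio: V_B/V_A = (z_B/z_A)^α = (258.0/74.2)^0.151 = (3.4771)^0.151 = 1.20705
Power-density ratio: P_B/P_A = (V_B/V_A)³ = (1.20705)³ = 1.75861

1.759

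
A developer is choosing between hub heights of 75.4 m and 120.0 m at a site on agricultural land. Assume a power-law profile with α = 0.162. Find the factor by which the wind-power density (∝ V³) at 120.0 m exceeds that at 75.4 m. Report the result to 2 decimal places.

1.25

Speed ratio: V_B/V_A = (z_B/z_A)^α = (120.0/75.4)^0.162 = (1.5915)^0.162 = 1.07818
Power-density ratio: P_B/P_A = (V_B/V_A)³ = (1.07818)³ = 1.25337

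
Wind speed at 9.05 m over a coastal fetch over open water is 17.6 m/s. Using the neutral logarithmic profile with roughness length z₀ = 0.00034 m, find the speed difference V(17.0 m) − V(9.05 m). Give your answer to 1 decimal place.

Log law: V₂ = V₁ · ln(z₂/z₀)/ln(z₁/z₀) = 17.6 × 10.8198/10.1893 = 18.6890 m/s
ΔV = 18.6890 − 17.6 = 1.0890 m/s

1.1 m/s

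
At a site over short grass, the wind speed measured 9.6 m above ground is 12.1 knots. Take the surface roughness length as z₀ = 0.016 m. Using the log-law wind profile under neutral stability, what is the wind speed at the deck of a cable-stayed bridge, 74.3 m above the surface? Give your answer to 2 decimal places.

Log law: V(z) ∝ ln(z/z₀), so V₂/V₁ = ln(z₂/z₀) / ln(z₁/z₀).
ln(74.3/0.016) = 8.4433, ln(9.6/0.016) = 6.3969
V₂ = 12.1 × 8.4433/6.3969 = 12.1 × 1.3199 = 15.9707 knots

15.97 knots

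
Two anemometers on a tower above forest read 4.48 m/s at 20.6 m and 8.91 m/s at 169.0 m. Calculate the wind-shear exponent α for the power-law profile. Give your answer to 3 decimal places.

Power law: V₂/V₁ = (z₂/z₁)^α ⇒ α = ln(V₂/V₁) / ln(z₂/z₁)
α = ln(8.91/4.48) / ln(169.0/20.6) = ln(1.9888) / ln(8.2039)
  = 0.68755 / 2.10461 = 0.32669

α ≈ 0.327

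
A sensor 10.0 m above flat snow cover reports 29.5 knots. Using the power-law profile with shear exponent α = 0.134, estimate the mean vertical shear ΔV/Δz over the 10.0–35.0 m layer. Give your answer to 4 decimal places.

0.2157 knots/m

Power law: V₂ = V₁ · (z₂/z₁)^α = 29.5 × (3.5000)^0.134 = 34.8921 knots
ΔV/Δz = (34.8921 − 29.5)/(35.0 − 10.0) = 5.3921/25.0000 = 0.21568 knots/m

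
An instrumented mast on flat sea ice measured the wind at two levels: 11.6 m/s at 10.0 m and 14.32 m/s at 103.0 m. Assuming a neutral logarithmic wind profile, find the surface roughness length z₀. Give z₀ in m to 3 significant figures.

z₀ ≈ 0.000479 m

Log law: V(z) ∝ ln(z/z₀). With r = V₁/V₂ = 11.6/14.32 = 0.81006,
r · ln(z₂/z₀) = ln(z₁/z₀) ⇒ ln z₀ = (ln z₁ − r·ln z₂)/(1 − r)
ln z₀ = (2.30259 − 0.81006×4.63473) / 0.18994 = -7.6433
z₀ = exp(-7.6433) = 0.0004792 m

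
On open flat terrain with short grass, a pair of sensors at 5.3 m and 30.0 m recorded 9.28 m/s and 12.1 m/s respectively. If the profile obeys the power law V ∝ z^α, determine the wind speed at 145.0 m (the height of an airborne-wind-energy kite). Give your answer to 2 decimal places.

First find α: α = ln(V₂/V₁)/ln(z₂/z₁) = ln(12.1/9.28)/ln(30.0/5.3) = 0.26534/1.73349 = 0.1531
Extrapolate from 30.0 m to 145.0 m: V₃ = 12.1 × (145.0/30.0)^0.1531 = 12.1 × 1.2727 = 15.4001 m/s

15.40 m/s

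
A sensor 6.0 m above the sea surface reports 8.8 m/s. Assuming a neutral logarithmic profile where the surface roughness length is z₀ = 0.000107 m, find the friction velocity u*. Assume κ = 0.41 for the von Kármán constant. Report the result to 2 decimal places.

Log law: V(z) = (u*/κ) · ln(z/z₀) ⇒ u* = κ · V / ln(z/z₀)
u* = 0.41 × 8.8 / ln(6.0/0.000107) = 0.41 × 8.8 / 10.9344
   = 3.6080 / 10.9344 = 0.3300 m/s

u* ≈ 0.33 m/s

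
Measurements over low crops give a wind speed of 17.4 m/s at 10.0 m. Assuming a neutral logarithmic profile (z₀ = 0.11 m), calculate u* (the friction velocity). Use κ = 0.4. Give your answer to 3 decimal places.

u* ≈ 1.543 m/s

Log law: V(z) = (u*/κ) · ln(z/z₀) ⇒ u* = κ · V / ln(z/z₀)
u* = 0.4 × 17.4 / ln(10.0/0.11) = 0.4 × 17.4 / 4.5099
   = 6.9600 / 4.5099 = 1.5433 m/s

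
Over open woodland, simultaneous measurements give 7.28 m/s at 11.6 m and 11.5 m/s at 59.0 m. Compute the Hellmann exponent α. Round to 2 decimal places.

Power law: V₂/V₁ = (z₂/z₁)^α ⇒ α = ln(V₂/V₁) / ln(z₂/z₁)
α = ln(11.5/7.28) / ln(59.0/11.6) = ln(1.5797) / ln(5.0862)
  = 0.45722 / 1.62653 = 0.28110

α ≈ 0.28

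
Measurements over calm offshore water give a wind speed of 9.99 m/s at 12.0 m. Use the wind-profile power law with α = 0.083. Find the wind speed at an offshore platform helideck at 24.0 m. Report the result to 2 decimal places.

10.58 m/s

Power-law profile: V₂ = V₁ · (z₂/z₁)^α
V₂ = 9.99 × (24.0/12.0)^0.083 = 9.99 × (2.0000)^0.083
    = 9.99 × 1.0592 = 10.5816 m/s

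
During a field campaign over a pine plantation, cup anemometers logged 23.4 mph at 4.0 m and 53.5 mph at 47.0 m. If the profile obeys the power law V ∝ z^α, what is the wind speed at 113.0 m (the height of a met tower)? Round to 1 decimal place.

First find α: α = ln(V₂/V₁)/ln(z₂/z₁) = ln(53.5/23.4)/ln(47.0/4.0) = 0.82695/2.46385 = 0.3356
Extrapolate from 47.0 m to 113.0 m: V₃ = 53.5 × (113.0/47.0)^0.3356 = 53.5 × 1.3424 = 71.8162 mph

71.8 mph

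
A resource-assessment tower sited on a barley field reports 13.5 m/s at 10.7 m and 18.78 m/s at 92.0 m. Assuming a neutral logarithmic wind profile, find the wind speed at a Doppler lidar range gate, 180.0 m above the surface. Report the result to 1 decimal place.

20.4 m/s

Log law: V ∝ ln(z/z₀). From the pair, with r = V₁/V₂ = 0.71885,
ln z₀ = (ln z₁ − r·ln z₂)/(1 − r) = (2.3702 − 0.71885×4.5218)/0.28115 = -3.1309 → z₀ = 0.04368 m
V₃ = V₁ · ln(z₃/z₀)/ln(z₁/z₀) = 13.5 × 8.3238/5.5011 = 20.4271 m/s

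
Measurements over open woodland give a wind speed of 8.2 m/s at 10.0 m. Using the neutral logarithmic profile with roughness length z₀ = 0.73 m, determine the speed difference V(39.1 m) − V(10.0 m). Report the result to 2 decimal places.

Log law: V₂ = V₁ · ln(z₂/z₀)/ln(z₁/z₀) = 8.2 × 3.9808/2.6173 = 12.4720 m/s
ΔV = 12.4720 − 8.2 = 4.2720 m/s

4.27 m/s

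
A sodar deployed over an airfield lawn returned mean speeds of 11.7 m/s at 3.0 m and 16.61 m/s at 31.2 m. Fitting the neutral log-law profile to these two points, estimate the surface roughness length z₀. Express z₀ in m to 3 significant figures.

Log law: V(z) ∝ ln(z/z₀). With r = V₁/V₂ = 11.7/16.61 = 0.70439,
r · ln(z₂/z₀) = ln(z₁/z₀) ⇒ ln z₀ = (ln z₁ − r·ln z₂)/(1 − r)
ln z₀ = (1.09861 − 0.70439×3.44042) / 0.29561 = -4.4817
z₀ = exp(-4.4817) = 0.01131 m

z₀ ≈ 0.0113 m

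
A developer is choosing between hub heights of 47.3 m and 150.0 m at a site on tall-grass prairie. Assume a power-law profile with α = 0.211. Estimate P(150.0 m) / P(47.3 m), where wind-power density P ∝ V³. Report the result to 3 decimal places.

2.076

Speed ratio: V_B/V_A = (z_B/z_A)^α = (150.0/47.3)^0.211 = (3.1712)^0.211 = 1.27573
Power-density ratio: P_B/P_A = (V_B/V_A)³ = (1.27573)³ = 2.07625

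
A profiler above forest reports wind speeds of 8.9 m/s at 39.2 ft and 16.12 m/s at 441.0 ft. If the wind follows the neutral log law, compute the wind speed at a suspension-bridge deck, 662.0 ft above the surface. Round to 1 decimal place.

Log law: V ∝ ln(z/z₀). From the pair, with r = V₁/V₂ = 0.55211,
ln z₀ = (ln z₁ − r·ln z₂)/(1 − r) = (3.6687 − 0.55211×6.0890)/0.44789 = 0.6851 → z₀ = 1.984 ft
V₃ = V₁ · ln(z₃/z₀)/ln(z₁/z₀) = 8.9 × 5.8101/2.9836 = 17.3318 m/s

17.3 m/s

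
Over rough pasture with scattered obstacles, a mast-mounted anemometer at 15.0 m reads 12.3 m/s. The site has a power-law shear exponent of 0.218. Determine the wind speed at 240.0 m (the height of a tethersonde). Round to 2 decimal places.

Power-law profile: V₂ = V₁ · (z₂/z₁)^α
V₂ = 12.3 × (240.0/15.0)^0.218 = 12.3 × (16.0000)^0.218
    = 12.3 × 1.8302 = 22.5114 m/s

22.51 m/s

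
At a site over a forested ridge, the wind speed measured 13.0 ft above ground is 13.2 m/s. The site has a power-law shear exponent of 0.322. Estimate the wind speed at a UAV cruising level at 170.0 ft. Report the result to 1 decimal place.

30.2 m/s

Power-law profile: V₂ = V₁ · (z₂/z₁)^α
V₂ = 13.2 × (170.0/13.0)^0.322 = 13.2 × (13.0769)^0.322
    = 13.2 × 2.2883 = 30.2057 m/s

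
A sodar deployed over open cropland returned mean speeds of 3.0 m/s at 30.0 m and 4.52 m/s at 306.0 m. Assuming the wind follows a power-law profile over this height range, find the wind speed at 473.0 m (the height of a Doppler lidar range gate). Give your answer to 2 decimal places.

First find α: α = ln(V₂/V₁)/ln(z₂/z₁) = ln(4.52/3.0)/ln(306.0/30.0) = 0.40990/2.32239 = 0.1765
Extrapolate from 306.0 m to 473.0 m: V₃ = 4.52 × (473.0/306.0)^0.1765 = 4.52 × 1.0799 = 4.8811 m/s

4.88 m/s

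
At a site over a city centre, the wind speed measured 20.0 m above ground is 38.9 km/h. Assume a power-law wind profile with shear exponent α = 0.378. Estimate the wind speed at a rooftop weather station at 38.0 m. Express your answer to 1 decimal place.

49.6 km/h

Power-law profile: V₂ = V₁ · (z₂/z₁)^α
V₂ = 38.9 × (38.0/20.0)^0.378 = 38.9 × (1.9000)^0.378
    = 38.9 × 1.2746 = 49.5814 km/h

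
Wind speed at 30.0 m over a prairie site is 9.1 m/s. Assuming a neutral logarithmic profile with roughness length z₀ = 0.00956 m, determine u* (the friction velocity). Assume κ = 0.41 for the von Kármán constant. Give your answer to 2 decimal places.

u* ≈ 0.46 m/s

Log law: V(z) = (u*/κ) · ln(z/z₀) ⇒ u* = κ · V / ln(z/z₀)
u* = 0.41 × 9.1 / ln(30.0/0.00956) = 0.41 × 9.1 / 8.0514
   = 3.7310 / 8.0514 = 0.4634 m/s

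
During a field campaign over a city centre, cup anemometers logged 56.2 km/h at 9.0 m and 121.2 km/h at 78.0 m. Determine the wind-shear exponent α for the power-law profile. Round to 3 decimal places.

α ≈ 0.356

Power law: V₂/V₁ = (z₂/z₁)^α ⇒ α = ln(V₂/V₁) / ln(z₂/z₁)
α = ln(121.2/56.2) / ln(78.0/9.0) = ln(2.1566) / ln(8.6667)
  = 0.76853 / 2.15948 = 0.35588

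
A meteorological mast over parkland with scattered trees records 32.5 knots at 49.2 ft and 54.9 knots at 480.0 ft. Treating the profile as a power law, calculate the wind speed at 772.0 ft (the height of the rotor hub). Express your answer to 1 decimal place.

61.2 knots

First find α: α = ln(V₂/V₁)/ln(z₂/z₁) = ln(54.9/32.5)/ln(480.0/49.2) = 0.52427/2.27789 = 0.2302
Extrapolate from 480.0 ft to 772.0 ft: V₃ = 54.9 × (772.0/480.0)^0.2302 = 54.9 × 1.1156 = 61.2451 knots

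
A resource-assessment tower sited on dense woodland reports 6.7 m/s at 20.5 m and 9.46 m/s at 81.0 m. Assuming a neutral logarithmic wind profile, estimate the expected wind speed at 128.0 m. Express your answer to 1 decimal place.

Log law: V ∝ ln(z/z₀). From the pair, with r = V₁/V₂ = 0.70825,
ln z₀ = (ln z₁ − r·ln z₂)/(1 − r) = (3.0204 − 0.70825×4.3944)/0.29175 = -0.3151 → z₀ = 0.7297 m
V₃ = V₁ · ln(z₃/z₀)/ln(z₁/z₀) = 6.7 × 5.1671/3.3355 = 10.3791 m/s

10.4 m/s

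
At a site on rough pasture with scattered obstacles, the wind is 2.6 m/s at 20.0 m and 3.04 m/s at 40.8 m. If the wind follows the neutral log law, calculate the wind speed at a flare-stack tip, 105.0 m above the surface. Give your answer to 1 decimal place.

3.6 m/s

Log law: V ∝ ln(z/z₀). From the pair, with r = V₁/V₂ = 0.85526,
ln z₀ = (ln z₁ − r·ln z₂)/(1 − r) = (2.9957 − 0.85526×3.7087)/0.14474 = -1.2172 → z₀ = 0.2961 m
V₃ = V₁ · ln(z₃/z₀)/ln(z₁/z₀) = 2.6 × 5.8711/4.2129 = 3.6234 m/s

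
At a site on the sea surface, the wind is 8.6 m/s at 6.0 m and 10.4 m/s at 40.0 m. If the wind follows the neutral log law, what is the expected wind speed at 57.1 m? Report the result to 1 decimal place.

Log law: V ∝ ln(z/z₀). From the pair, with r = V₁/V₂ = 0.82692,
ln z₀ = (ln z₁ − r·ln z₂)/(1 − r) = (1.7918 − 0.82692×3.6889)/0.17308 = -7.2723 → z₀ = 0.0006945 m
V₃ = V₁ · ln(z₃/z₀)/ln(z₁/z₀) = 8.6 × 11.3171/9.0640 = 10.7377 m/s

10.7 m/s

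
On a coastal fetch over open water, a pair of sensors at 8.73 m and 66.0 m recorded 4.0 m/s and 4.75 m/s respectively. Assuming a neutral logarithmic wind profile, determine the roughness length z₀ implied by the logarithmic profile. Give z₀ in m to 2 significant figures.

Log law: V(z) ∝ ln(z/z₀). With r = V₁/V₂ = 4.0/4.75 = 0.84211,
r · ln(z₂/z₀) = ln(z₁/z₀) ⇒ ln z₀ = (ln z₁ − r·ln z₂)/(1 − r)
ln z₀ = (2.16677 − 0.84211×4.18965) / 0.15789 = -8.6220
z₀ = exp(-8.6220) = 0.0001801 m

z₀ ≈ 0.00018 m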